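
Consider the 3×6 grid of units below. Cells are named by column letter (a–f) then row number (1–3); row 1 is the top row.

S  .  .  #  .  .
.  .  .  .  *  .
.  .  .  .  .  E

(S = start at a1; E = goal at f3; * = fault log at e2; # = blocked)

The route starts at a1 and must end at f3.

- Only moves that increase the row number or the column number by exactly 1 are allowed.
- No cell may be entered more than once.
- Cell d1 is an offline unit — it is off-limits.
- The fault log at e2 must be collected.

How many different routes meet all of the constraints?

6

A right/down-only route from a1 to f3 makes exactly 2 down-moves and 5 right-moves in some order.
With no other constraints that would be C(7,2) = 21 routes.
Split at e2 and multiply the segment counts (each segment already excludes blocked cells): a1→e2: 3; e2→f3: 2; product = 6.
That gives 6 routes.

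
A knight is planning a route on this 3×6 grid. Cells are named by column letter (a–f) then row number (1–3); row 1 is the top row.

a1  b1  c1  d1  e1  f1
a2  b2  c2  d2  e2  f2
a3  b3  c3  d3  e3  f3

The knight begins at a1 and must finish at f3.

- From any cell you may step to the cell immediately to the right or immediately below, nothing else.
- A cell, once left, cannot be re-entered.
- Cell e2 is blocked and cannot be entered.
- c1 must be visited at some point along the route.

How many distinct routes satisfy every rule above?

4

A right/down-only route from a1 to f3 makes exactly 2 down-moves and 5 right-moves in some order.
With no other constraints that would be C(7,2) = 21 routes.
Split at c1 and multiply the segment counts (each segment already excludes blocked cells): a1→c1: 1; c1→f3: 4; product = 4.
That gives 4 routes.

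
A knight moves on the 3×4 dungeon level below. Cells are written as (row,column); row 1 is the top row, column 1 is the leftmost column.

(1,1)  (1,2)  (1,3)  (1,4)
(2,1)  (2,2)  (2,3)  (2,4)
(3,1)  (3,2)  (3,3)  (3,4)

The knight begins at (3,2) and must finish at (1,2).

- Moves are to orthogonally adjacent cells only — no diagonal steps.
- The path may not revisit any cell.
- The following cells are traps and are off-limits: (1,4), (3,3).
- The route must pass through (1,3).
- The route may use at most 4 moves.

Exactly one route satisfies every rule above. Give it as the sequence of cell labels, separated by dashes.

(3,2) - (2,2) - (2,3) - (1,3) - (1,2)

The budget equals the shortest possible length, so every move has to be on a shortest route through the required cells.
Route from (3,2): up to (2,2), right to (2,3), up to (1,3), left to (1,2) — 4 moves in all.
Check: all required cells visited; 4 ≤ 4 moves.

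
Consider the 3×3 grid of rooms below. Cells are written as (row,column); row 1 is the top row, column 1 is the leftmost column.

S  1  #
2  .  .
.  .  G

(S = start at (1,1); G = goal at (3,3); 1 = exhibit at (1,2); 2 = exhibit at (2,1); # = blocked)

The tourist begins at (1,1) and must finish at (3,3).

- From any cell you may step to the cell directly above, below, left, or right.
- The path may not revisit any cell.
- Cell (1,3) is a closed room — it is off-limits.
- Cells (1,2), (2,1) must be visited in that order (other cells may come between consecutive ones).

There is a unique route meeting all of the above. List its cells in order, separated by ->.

The waypoints must appear in the order (1,2), (2,1), with no cell reused.
Route from (1,1): right to (1,2), down to (2,2), left to (2,1), down to (3,1), 2× right (reaching (3,3)) — 6 moves in all.
Check: order respected (1 at step 1, 2 at step 3).

(1,1) -> (1,2) -> (2,2) -> (2,1) -> (3,1) -> (3,2) -> (3,3)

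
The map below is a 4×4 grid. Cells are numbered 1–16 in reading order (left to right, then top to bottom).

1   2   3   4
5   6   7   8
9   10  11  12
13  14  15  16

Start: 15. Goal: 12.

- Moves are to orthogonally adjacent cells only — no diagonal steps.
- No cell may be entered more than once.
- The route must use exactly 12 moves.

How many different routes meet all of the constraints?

24

Need simple routes of exactly 12 moves from 15 to 12 (Manhattan distance 2, so 5 moves are spent on a detour and 5 undoing it).
Branch systematically from the start, pruning whenever the remaining move budget drops below the Manhattan distance to 12 or differs from it in parity. Grouping the completions by first move — via 11: 8; via 14: 16 (no valid completion starts via 16) — and summing: 8 + 16 = 24.
That gives 24 routes.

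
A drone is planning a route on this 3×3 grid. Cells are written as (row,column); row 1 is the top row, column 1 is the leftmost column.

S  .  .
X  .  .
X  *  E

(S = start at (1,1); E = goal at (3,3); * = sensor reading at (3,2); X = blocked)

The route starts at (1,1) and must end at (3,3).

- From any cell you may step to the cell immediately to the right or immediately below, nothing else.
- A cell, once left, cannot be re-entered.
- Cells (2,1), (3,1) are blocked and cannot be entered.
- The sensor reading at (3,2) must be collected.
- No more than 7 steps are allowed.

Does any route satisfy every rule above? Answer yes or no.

yes

One route that works: (1,1) → (1,2) → (2,2) → (3,2) → (3,3).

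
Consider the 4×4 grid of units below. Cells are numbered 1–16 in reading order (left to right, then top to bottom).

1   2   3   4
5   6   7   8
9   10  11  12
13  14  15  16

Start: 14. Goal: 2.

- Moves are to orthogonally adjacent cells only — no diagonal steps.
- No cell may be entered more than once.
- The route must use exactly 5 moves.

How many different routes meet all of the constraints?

Need simple routes of exactly 5 moves from 14 to 2 (Manhattan distance 3, so 1 moves are spent on a detour and 1 undoing it).
Branch systematically from the start, pruning whenever the remaining move budget drops below the Manhattan distance to 2 or differs from it in parity. Grouping the completions by first move — via 10: 6; via 13: 3; via 15: 3 — and summing: 6 + 3 + 3 = 12.
That gives 12 routes.

12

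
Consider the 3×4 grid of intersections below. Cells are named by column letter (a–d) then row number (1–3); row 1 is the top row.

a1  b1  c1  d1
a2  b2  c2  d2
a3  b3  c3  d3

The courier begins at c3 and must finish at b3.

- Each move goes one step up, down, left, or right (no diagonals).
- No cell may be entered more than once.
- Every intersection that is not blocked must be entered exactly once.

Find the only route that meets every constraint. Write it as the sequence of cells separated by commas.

Need to visit all 12 open cells exactly once, starting at c3 and ending at b3.
Cell d3 has only two open neighbours (d2 and c3), so the path must pass straight through it: one of those is the cell it's entered from and the other is where it exits.
Route from c3: right 1 to d3, up 2 to d1, left 1 to c1, down 1 to c2, left 1 to b2, up 1 to b1, left 1 to a1, down 2 to a3, right 1 to b3 — 11 moves in all.
Check: all 12 open cells covered.

c3, d3, d2, d1, c1, c2, b2, b1, a1, a2, a3, b3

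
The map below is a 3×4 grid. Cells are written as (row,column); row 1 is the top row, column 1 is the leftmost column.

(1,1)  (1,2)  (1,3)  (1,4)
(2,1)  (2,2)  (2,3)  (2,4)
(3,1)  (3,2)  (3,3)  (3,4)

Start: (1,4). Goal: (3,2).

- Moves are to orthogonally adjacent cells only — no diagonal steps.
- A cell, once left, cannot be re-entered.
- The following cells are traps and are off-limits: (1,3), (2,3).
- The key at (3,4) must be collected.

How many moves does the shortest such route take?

4

Any route passes through (3,4) somewhere between (1,4) and (3,2). Summing Manhattan distances along the two legs ((1,4) → (3,4) → (3,2)) gives a lower bound of 2 + 2 = 4 moves.
A route of 4 moves achieves this: (1,4) → (2,4) → (3,4) → (3,3) → (3,2).
Since 4 matches the lower bound, it is optimal.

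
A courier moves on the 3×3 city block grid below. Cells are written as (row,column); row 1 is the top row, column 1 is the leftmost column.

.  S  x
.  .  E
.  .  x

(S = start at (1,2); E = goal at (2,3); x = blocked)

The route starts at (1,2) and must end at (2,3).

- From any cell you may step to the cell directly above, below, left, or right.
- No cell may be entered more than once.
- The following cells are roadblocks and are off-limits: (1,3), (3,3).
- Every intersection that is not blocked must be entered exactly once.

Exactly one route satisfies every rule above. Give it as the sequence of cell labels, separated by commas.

(1,2), (1,1), (2,1), (3,1), (3,2), (2,2), (2,3)

Need to visit all 7 open cells exactly once, starting at (1,2) and ending at (2,3).
Cell (1,1) has only two open neighbours ((2,1) and (1,2)), so the path must pass straight through it: one of those is the cell it's entered from and the other is where it exits.
Route from (1,2): left to (1,1), 2× down (reaching (3,1)), right to (3,2), up to (2,2), right to (2,3) — 6 moves in all.
Check: all 7 open cells covered.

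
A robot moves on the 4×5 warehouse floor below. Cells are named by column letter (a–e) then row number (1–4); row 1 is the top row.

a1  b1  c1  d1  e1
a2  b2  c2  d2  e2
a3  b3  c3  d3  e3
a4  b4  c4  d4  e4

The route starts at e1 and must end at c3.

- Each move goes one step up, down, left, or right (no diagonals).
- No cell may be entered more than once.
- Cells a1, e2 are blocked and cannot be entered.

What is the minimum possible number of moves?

The Manhattan distance from e1 to c3 is |1−3| + |5−3| = 4, so at least 4 moves are needed.
A route of 4 moves achieves this: e1 → d1 → d2 → d3 → c3.
Since 4 matches the lower bound, it is optimal.

4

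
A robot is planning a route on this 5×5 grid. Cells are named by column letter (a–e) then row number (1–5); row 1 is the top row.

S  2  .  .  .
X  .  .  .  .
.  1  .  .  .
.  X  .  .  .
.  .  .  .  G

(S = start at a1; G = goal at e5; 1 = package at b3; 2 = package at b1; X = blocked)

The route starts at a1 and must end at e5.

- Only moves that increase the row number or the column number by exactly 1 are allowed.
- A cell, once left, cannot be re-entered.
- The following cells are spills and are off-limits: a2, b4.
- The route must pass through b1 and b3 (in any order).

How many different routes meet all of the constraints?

A right/down-only route from a1 to e5 makes exactly 4 down-moves and 4 right-moves in some order.
With no other constraints that would be C(8,4) = 70 routes.
A monotone route can only reach the required cells in the order b1, b3, so split there and multiply the segment counts (each segment already excludes blocked cells): a1→b1: 1; b1→b3: 1; b3→e5: 6; product = 6.
That gives 6 routes.

6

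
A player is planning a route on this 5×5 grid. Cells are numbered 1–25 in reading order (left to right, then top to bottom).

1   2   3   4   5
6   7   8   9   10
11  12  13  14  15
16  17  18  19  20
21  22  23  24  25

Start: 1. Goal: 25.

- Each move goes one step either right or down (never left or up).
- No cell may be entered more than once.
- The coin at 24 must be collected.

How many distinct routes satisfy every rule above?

A right/down-only route from 1 to 25 makes exactly 4 down-moves and 4 right-moves in some order.
With no other constraints that would be C(8,4) = 70 routes.
Split at 24 and multiply the segment counts: 1→24: 35; 24→25: 1; product = 35.
That gives 35 routes.

35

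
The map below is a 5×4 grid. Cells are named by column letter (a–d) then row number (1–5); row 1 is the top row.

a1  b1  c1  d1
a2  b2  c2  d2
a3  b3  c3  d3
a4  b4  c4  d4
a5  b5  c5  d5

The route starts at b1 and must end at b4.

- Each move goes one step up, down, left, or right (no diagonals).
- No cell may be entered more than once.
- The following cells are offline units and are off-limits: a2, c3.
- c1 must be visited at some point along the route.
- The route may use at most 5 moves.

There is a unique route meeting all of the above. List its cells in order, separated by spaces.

b1 c1 c2 b2 b3 b4

The budget equals the shortest possible length, so every move has to be on a shortest route through the required cells.
Route from b1: right 1 to c1, down 1 to c2, left 1 to b2, down 2 to b4 — 5 moves in all.
Check: all required cells visited; 5 ≤ 5 moves.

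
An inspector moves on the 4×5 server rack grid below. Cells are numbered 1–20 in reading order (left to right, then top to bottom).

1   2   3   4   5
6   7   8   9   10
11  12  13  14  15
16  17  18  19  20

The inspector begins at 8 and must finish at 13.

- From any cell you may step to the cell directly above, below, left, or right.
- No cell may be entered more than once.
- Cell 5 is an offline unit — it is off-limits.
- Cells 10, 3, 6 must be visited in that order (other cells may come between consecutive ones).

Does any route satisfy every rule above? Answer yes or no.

no

Ignoring the required order, 26 revisit-free routes from 8 to 13 pass through all of 10, 3, and 6; the waypoint orders that occur are 6 → 3 → 10 (16); 3 → 6 → 10 (6); 3 → 10 → 6 (4) — never 10 → 3 → 6.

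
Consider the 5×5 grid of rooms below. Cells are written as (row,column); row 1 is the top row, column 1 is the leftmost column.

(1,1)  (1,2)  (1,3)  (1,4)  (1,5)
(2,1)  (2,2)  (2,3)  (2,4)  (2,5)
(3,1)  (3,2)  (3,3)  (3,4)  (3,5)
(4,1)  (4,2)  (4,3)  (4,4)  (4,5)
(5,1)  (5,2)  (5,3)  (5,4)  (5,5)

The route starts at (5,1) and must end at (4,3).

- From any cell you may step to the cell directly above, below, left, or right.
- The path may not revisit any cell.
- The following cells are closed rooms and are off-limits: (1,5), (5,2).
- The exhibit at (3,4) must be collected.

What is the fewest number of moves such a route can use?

Any route passes through (3,4) somewhere between (5,1) and (4,3). Summing Manhattan distances along the two legs ((5,1) → (3,4) → (4,3)) gives a lower bound of 5 + 2 = 7 moves.
A route of 7 moves achieves this: (5,1) → (4,1) → (3,1) → (3,2) → (3,3) → (3,4) → (4,4) → (4,3).
Since 7 matches the lower bound, it is optimal.

7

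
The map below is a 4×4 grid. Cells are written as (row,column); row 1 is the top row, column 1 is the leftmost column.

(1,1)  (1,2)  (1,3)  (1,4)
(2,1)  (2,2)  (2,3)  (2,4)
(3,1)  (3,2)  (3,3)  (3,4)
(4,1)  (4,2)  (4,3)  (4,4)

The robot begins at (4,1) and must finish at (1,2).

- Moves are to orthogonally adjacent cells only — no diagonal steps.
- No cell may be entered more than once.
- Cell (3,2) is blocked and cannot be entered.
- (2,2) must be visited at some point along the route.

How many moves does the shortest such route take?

4

Any route passes through (2,2) somewhere between (4,1) and (1,2). Summing Manhattan distances along the two legs ((4,1) → (2,2) → (1,2)) gives a lower bound of 3 + 1 = 4 moves.
A route of 4 moves achieves this: (4,1) → (3,1) → (2,1) → (2,2) → (1,2).
Since 4 matches the lower bound, it is optimal.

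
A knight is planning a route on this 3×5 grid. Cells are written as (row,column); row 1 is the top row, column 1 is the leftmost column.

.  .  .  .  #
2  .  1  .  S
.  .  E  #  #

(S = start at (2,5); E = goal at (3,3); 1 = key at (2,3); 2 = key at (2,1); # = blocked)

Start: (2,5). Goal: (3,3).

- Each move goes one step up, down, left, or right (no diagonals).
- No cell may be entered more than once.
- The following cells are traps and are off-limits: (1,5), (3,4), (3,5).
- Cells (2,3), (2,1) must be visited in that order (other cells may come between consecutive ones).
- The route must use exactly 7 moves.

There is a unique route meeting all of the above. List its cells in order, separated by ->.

The waypoints must appear in the order (2,3), (2,1), with no cell reused.
Route from (2,5): left 4 to (2,1), down 1 to (3,1), right 2 to (3,3) — 7 moves in all.
Check: order respected (1 at step 2, 2 at step 4); 7 moves as required.

(2,5) -> (2,4) -> (2,3) -> (2,2) -> (2,1) -> (3,1) -> (3,2) -> (3,3)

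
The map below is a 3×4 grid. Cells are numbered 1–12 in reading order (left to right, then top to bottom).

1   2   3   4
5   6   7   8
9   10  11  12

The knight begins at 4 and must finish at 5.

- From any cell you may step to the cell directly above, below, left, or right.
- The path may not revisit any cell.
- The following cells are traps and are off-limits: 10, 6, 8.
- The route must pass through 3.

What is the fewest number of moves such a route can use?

4

Any route passes through 3 somewhere between 4 and 5. Summing Manhattan distances along the two legs (4 → 3 → 5) gives a lower bound of 1 + 3 = 4 moves.
A route of 4 moves achieves this: 4 → 3 → 2 → 1 → 5.
Since 4 matches the lower bound, it is optimal.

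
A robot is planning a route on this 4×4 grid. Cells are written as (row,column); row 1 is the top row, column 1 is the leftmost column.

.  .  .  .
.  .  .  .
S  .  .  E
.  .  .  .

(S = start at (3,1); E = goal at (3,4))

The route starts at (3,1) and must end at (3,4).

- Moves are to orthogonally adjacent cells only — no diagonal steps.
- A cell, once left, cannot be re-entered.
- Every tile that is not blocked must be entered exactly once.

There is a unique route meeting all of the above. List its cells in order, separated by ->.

(3,1) -> (4,1) -> (4,2) -> (3,2) -> (2,2) -> (2,1) -> (1,1) -> (1,2) -> (1,3) -> (1,4) -> (2,4) -> (2,3) -> (3,3) -> (4,3) -> (4,4) -> (3,4)

Need to visit all 16 open cells exactly once, starting at (3,1) and ending at (3,4).
Cell (1,4) has only two open neighbours ((2,4) and (1,3)), so the path must pass straight through it: one of those is the cell it's entered from and the other is where it exits.
Route from (3,1): down to (4,1), right to (4,2), 2× up (reaching (2,2)), left to (2,1), up to (1,1), 3× right (reaching (1,4)), down to (2,4), left to (2,3), 2× down (reaching (4,3)), right to (4,4), up to (3,4) — 15 moves in all.
Check: all 16 open cells covered.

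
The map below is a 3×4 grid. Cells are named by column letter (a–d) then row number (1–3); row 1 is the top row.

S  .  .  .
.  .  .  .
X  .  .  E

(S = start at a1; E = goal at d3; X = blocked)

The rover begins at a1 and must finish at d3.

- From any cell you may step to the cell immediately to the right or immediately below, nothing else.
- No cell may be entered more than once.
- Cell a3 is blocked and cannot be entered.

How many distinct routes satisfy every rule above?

A right/down-only route from a1 to d3 makes exactly 2 down-moves and 3 right-moves in some order.
With no other constraints that would be C(5,2) = 10 routes.
Subtract routes through each blocked cell (inclusion–exclusion for overlaps): − through a3: 1 → 9.
That gives 9 routes.

9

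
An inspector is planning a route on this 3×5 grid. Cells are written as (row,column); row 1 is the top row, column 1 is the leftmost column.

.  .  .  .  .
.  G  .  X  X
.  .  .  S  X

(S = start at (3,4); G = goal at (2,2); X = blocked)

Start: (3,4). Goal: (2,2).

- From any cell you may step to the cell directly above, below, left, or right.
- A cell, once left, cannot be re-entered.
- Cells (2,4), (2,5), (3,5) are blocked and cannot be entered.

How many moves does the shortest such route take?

3

The Manhattan distance from (3,4) to (2,2) is |3−2| + |4−2| = 3, so at least 3 moves are needed.
A route of 3 moves achieves this: (3,4) → (3,3) → (2,3) → (2,2).
Since 3 matches the lower bound, it is optimal.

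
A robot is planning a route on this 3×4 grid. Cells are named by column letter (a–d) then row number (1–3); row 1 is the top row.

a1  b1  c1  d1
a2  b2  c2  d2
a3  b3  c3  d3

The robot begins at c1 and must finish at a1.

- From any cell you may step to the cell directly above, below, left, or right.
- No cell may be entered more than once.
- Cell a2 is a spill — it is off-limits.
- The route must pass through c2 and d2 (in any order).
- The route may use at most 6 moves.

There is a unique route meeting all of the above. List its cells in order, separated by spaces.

c1 d1 d2 c2 b2 b1 a1

The budget equals the shortest possible length, so every move has to be on a shortest route through the required cells.
Route from c1: right 1 to d1, down 1 to d2, left 2 to b2, up 1 to b1, left 1 to a1 — 6 moves in all.
Check: all required cells visited; 6 ≤ 6 moves.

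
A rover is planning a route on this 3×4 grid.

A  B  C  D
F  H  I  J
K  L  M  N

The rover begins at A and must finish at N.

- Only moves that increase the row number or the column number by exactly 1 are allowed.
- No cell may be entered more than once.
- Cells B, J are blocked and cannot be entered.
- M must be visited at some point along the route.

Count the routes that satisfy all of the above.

A right/down-only route from A to N makes exactly 2 down-moves and 3 right-moves in some order.
With no other constraints that would be C(5,2) = 10 routes.
Split at M and multiply the segment counts (each segment already excludes blocked cells): A→M: 3; M→N: 1; product = 3.
That gives 3 routes.

3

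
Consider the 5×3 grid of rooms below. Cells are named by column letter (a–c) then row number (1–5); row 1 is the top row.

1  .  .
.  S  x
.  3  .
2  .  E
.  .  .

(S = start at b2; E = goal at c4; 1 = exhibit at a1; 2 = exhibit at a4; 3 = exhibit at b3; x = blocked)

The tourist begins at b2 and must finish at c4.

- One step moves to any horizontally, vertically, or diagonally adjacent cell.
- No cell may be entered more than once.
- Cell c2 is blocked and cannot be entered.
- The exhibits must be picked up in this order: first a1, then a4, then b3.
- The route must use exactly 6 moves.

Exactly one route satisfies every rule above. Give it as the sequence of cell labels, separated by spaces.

The waypoints must appear in the order a1, a4, b3, with no cell reused.
Route from b2: up-left to a1, 3× down (reaching a4), up-right to b3, down-right to c4 — 6 moves in all.
Check: order respected (1 at step 1, 2 at step 4, 3 at step 5); 6 moves as required.

b2 a1 a2 a3 a4 b3 c4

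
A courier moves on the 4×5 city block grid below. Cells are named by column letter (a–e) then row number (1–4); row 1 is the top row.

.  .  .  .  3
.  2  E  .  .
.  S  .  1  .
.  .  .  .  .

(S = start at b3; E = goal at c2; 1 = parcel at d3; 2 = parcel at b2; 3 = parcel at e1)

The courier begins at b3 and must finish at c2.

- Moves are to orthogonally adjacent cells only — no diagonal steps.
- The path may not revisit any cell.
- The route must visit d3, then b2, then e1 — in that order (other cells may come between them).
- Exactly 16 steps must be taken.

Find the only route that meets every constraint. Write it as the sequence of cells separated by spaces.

The waypoints must appear in the order d3, b2, e1, with no cell reused.
Route from b3: right 2 to d3, down 1 to d4, left 3 to a4, up 2 to a2, right 1 to b2, up 1 to b1, right 3 to e1, down 1 to e2, left 2 to c2 — 16 moves in all.
Check: order respected (1 at step 2, 2 at step 9, 3 at step 13); 16 moves as required.

b3 c3 d3 d4 c4 b4 a4 a3 a2 b2 b1 c1 d1 e1 e2 d2 c2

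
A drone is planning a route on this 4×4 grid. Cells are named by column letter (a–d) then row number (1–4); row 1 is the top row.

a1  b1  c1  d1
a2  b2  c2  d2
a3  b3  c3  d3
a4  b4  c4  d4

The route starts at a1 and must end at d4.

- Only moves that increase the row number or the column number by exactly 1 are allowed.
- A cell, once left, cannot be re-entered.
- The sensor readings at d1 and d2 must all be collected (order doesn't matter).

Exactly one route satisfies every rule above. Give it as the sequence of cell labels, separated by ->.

a1 -> b1 -> c1 -> d1 -> d2 -> d3 -> d4

Moves only go right or down, so the column and row indices never decrease.
Route from a1: 3× right (reaching d1), 3× down (reaching d4) — 6 moves in all.
Check: all required cells visited.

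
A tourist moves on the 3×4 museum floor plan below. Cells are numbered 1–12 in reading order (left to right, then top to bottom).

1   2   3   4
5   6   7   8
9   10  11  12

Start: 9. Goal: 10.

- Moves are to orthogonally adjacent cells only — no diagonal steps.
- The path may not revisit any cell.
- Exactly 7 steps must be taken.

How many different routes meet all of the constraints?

5

Need simple routes of exactly 7 moves from 9 to 10 (Manhattan distance 1, so 3 moves are spent on a detour and 3 undoing it).
Enumerating: 9 5 1 2 6 7 11 10 | 9 5 1 2 3 7 11 10 | 9 5 1 2 3 7 6 10 | 9 5 6 2 3 7 11 10 | 9 5 6 7 8 12 11 10.
That gives 5 routes.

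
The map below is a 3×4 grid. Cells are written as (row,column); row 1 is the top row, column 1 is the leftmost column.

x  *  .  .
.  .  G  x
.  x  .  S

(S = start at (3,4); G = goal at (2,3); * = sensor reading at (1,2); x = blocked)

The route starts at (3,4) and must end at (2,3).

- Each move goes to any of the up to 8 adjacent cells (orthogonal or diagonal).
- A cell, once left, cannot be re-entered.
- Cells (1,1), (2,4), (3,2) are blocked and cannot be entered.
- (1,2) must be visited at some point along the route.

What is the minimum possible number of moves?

Any route passes through (1,2) somewhere between (3,4) and (2,3). Summing Chebyshev distances along the two legs ((3,4) → (1,2) → (2,3)) gives a lower bound of 2 + 1 = 3 moves.
The shortest route satisfying every rule uses 4 moves: (3,4) → (3,3) → (2,2) → (1,2) → (2,3).
The bound of 3 isn't tight here; checking systematically, no route of length 3 through 3 satisfies every constraint, so 4 is the minimum.

4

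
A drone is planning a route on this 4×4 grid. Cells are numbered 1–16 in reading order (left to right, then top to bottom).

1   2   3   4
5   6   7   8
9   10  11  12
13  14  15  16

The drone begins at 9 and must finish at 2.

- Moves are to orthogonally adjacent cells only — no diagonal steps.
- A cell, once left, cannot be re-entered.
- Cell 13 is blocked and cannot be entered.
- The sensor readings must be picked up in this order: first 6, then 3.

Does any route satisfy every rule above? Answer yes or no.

One route that works: 9 → 5 → 6 → 7 → 3 → 2.

yes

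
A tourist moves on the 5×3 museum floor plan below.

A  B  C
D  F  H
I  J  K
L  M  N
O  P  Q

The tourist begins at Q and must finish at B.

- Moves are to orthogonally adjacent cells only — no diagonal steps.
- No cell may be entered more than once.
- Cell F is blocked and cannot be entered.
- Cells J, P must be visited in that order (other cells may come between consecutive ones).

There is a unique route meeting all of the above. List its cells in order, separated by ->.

Q -> N -> K -> J -> M -> P -> O -> L -> I -> D -> A -> B

The waypoints must appear in the order J, P, with no cell reused.
Route from Q: 2× up (reaching K), left to J, 2× down (reaching P), left to O, 4× up (reaching A), right to B — 11 moves in all.
Check: order respected (J at step 3, P at step 5).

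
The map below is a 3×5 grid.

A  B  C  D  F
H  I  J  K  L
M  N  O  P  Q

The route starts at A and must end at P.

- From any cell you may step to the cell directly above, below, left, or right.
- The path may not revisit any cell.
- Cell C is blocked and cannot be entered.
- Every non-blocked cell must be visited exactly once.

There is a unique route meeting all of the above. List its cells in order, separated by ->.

Need to visit all 14 open cells exactly once, starting at A and ending at P.
Route from A: right 1 to B, down 1 to I, left 1 to H, down 1 to M, right 2 to O, up 1 to J, right 1 to K, up 1 to D, right 1 to F, down 2 to Q, left 1 to P — 13 moves in all.
Check: all 14 open cells covered.

A -> B -> I -> H -> M -> N -> O -> J -> K -> D -> F -> L -> Q -> P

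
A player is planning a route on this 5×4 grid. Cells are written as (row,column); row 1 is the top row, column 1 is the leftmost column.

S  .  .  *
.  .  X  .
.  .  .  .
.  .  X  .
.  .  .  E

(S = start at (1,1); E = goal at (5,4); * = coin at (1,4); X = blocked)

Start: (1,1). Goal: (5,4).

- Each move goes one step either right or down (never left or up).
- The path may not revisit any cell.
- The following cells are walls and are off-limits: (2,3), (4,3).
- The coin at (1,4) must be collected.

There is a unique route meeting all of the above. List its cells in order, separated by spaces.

Moves only go right or down, so the column and row indices never decrease.
Route from (1,1): 3× right (reaching (1,4)), 4× down (reaching (5,4)) — 7 moves in all.
Check: all required cells visited.

(1,1) (1,2) (1,3) (1,4) (2,4) (3,4) (4,4) (5,4)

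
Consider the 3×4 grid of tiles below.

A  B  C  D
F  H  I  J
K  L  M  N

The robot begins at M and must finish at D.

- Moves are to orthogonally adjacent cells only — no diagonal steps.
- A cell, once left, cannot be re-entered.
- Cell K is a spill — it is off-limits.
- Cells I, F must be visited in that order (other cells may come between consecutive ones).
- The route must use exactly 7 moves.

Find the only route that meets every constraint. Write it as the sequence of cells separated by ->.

M -> I -> H -> F -> A -> B -> C -> D

The waypoints must appear in the order I, F, with no cell reused.
Route from M: up to I, 2× left (reaching F), up to A, 3× right (reaching D) — 7 moves in all.
Check: order respected (I at step 1, F at step 3); 7 moves as required.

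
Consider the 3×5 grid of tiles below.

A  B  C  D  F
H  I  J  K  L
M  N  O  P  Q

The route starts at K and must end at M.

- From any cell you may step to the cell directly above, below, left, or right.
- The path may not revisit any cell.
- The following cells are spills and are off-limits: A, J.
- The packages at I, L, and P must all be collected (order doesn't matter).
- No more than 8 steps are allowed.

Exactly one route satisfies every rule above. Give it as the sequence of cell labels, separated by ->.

The 8-move cap with required stops at I, L, P leaves no slack for detours.
Route from K: right to L, down to Q, 3× left (reaching N), up to I, left to H, down to M — 8 moves in all.
Check: all required cells visited; 8 ≤ 8 moves.

K -> L -> Q -> P -> O -> N -> I -> H -> M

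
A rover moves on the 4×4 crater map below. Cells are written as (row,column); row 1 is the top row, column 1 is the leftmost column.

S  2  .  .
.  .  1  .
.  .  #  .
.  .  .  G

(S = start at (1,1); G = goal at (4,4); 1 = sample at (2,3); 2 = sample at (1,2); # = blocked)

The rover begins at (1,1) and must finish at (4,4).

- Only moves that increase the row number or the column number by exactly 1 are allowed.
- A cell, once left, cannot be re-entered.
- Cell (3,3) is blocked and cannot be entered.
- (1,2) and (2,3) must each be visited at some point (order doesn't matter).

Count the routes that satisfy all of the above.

A right/down-only route from (1,1) to (4,4) makes exactly 3 down-moves and 3 right-moves in some order.
With no other constraints that would be C(6,3) = 20 routes.
A monotone route can only reach the required cells in the order (1,2), (2,3), so split there and multiply the segment counts (each segment already excludes blocked cells): (1,1)→(1,2): 1; (1,2)→(2,3): 2; (2,3)→(4,4): 1; product = 2.
That gives 2 routes.

2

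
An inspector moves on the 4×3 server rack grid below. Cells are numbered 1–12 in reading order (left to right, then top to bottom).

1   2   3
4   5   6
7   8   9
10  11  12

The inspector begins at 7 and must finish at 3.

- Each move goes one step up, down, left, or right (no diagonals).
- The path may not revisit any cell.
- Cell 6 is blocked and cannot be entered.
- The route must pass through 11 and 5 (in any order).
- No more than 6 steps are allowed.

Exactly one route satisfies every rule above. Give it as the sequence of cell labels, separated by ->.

7 -> 10 -> 11 -> 8 -> 5 -> 2 -> 3

The 6-move cap with required stops at 11, 5 leaves no slack for detours.
Route from 7: down to 10, right to 11, 3× up (reaching 2), right to 3 — 6 moves in all.
Check: all required cells visited; 6 ≤ 6 moves.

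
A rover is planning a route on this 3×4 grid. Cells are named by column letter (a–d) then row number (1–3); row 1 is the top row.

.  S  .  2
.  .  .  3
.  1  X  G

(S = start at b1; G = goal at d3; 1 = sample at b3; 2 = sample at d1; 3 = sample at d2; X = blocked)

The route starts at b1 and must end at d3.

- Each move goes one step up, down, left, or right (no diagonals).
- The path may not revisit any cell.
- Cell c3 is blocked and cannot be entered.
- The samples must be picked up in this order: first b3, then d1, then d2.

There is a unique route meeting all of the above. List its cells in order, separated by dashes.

The waypoints must appear in the order b3, d1, d2, with no cell reused.
Route from b1: left 1 to a1, down 2 to a3, right 1 to b3, up 1 to b2, right 1 to c2, up 1 to c1, right 1 to d1, down 2 to d3 — 10 moves in all.
Check: order respected (1 at step 4, 2 at step 8, 3 at step 9).

b1 - a1 - a2 - a3 - b3 - b2 - c2 - c1 - d1 - d2 - d3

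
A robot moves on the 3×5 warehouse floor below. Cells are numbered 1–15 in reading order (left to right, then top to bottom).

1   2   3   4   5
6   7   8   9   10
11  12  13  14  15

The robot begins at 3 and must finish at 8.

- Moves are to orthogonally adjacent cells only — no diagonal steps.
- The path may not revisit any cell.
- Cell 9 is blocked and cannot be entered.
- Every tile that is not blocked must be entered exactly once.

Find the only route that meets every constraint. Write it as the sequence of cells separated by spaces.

3 4 5 10 15 14 13 12 11 6 1 2 7 8

Need to visit all 14 open cells exactly once, starting at 3 and ending at 8.
Cell 10 has only two open neighbours (5 and 15), so the path must pass straight through it: one of those is the cell it's entered from and the other is where it exits.
Route from 3: right 2 to 5, down 2 to 15, left 4 to 11, up 2 to 1, right 1 to 2, down 1 to 7, right 1 to 8 — 13 moves in all.
Check: all 14 open cells covered.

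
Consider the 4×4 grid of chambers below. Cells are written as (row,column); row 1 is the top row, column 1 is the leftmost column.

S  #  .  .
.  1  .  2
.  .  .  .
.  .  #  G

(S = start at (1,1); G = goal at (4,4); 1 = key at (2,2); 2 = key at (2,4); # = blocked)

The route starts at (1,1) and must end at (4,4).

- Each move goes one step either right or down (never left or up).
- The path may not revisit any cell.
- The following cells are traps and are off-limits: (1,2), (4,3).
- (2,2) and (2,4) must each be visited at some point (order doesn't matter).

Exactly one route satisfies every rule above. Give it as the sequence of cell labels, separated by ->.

Moves only go right or down, so the column and row indices never decrease.
Route from (1,1): down to (2,1), 3× right (reaching (2,4)), 2× down (reaching (4,4)) — 6 moves in all.
Check: all required cells visited.

(1,1) -> (2,1) -> (2,2) -> (2,3) -> (2,4) -> (3,4) -> (4,4)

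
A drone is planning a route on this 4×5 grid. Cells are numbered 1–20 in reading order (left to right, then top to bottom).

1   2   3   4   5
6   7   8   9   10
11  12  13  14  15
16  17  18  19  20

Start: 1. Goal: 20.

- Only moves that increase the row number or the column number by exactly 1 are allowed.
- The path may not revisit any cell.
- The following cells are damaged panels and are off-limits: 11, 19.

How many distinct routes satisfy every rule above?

A right/down-only route from 1 to 20 makes exactly 3 down-moves and 4 right-moves in some order.
With no other constraints that would be C(7,3) = 35 routes.
Subtract routes through each blocked cell (inclusion–exclusion for overlaps): − through 11: 5 − through 19: 20 + through 11&19: 4 → 14.
That gives 14 routes.

14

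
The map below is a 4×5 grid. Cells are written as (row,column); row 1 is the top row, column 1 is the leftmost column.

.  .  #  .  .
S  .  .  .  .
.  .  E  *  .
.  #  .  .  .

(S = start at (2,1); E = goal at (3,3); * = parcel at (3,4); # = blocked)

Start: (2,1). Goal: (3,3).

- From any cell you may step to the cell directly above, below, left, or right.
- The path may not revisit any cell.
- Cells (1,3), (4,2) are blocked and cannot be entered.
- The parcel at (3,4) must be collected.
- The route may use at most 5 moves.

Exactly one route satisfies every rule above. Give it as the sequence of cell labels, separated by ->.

(2,1) -> (2,2) -> (2,3) -> (2,4) -> (3,4) -> (3,3)

The 5-move cap with required stops at (3,4) leaves no slack for detours.
Route from (2,1): 3× right (reaching (2,4)), down to (3,4), left to (3,3) — 5 moves in all.
Check: all required cells visited; 5 ≤ 5 moves.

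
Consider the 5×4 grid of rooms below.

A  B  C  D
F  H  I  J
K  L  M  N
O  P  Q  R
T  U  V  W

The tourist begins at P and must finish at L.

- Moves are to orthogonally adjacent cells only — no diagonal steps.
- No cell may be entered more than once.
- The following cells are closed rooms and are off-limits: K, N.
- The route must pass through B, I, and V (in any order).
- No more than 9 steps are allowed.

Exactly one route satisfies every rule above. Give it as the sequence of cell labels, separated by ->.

Any route must reach B, I, and V and still end at L within 9 moves, so the order of the required stops is forced.
Route from P: down to U, right to V, 4× up (reaching C), left to B, 2× down (reaching L) — 9 moves in all.
Check: all required cells visited; 9 ≤ 9 moves.

P -> U -> V -> Q -> M -> I -> C -> B -> H -> L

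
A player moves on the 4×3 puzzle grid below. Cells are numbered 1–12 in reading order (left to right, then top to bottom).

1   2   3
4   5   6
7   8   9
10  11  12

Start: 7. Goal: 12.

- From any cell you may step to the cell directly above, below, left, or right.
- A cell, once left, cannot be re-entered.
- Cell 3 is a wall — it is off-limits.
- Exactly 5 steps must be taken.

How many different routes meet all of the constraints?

Need simple routes of exactly 5 moves from 7 to 12 (Manhattan distance 3, so 1 moves are spent on a detour and 1 undoing it).
Enumerating: 7 4 5 8 11 12 | 7 4 5 8 9 12 | 7 4 5 6 9 12 | 7 10 11 8 9 12 | 7 8 5 6 9 12.
That gives 5 routes.

5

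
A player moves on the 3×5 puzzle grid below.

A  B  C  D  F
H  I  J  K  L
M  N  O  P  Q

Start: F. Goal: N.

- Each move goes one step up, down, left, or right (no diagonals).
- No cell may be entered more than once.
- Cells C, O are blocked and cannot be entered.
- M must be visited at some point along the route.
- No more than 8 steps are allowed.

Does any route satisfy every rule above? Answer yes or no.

One route that works: F → L → K → J → I → H → M → N.

yes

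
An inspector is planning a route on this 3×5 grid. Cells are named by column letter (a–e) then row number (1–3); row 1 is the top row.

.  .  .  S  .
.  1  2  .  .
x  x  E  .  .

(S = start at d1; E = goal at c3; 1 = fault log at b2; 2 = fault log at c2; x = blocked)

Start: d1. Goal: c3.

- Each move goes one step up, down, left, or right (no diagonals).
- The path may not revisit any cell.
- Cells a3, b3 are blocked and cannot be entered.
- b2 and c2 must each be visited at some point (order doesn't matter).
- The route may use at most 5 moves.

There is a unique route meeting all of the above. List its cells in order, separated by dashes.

The 5-move cap with required stops at b2, c2 leaves no slack for detours.
Route from d1: 2× left (reaching b1), down to b2, right to c2, down to c3 — 5 moves in all.
Check: all required cells visited; 5 ≤ 5 moves.

d1 - c1 - b1 - b2 - c2 - c3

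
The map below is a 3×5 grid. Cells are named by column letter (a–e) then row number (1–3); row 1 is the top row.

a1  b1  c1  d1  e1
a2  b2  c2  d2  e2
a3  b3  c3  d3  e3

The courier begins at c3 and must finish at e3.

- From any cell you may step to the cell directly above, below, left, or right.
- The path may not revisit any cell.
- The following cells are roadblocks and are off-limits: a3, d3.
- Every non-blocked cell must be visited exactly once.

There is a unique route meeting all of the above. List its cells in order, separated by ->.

Need to visit all 13 open cells exactly once, starting at c3 and ending at e3.
Cell e1 has only two open neighbours (e2 and d1), so the path must pass straight through it: one of those is the cell it's entered from and the other is where it exits.
Route from c3: left 1 to b3, up 1 to b2, left 1 to a2, up 1 to a1, right 2 to c1, down 1 to c2, right 1 to d2, up 1 to d1, right 1 to e1, down 2 to e3 — 12 moves in all.
Check: all 13 open cells covered.

c3 -> b3 -> b2 -> a2 -> a1 -> b1 -> c1 -> c2 -> d2 -> d1 -> e1 -> e2 -> e3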